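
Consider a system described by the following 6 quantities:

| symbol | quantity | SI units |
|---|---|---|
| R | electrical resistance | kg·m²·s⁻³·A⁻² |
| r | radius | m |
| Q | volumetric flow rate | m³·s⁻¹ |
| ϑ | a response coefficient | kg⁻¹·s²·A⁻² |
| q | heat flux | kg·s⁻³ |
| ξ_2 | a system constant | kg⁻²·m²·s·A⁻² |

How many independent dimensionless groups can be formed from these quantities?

There are 6 variables and 4 base dimensions (M, L, T, I).
The dimension matrix has rank 4.
Independent dimensionless groups: 6 − 4 = 2.

2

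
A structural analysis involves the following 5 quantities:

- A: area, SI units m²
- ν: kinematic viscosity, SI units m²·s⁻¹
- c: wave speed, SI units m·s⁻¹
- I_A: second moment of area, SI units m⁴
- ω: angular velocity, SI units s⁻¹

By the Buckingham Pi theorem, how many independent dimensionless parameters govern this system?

3

There are 5 variables and 2 base dimensions (L, T).
The dimension matrix has rank 2.
Independent dimensionless groups: 5 − 2 = 3.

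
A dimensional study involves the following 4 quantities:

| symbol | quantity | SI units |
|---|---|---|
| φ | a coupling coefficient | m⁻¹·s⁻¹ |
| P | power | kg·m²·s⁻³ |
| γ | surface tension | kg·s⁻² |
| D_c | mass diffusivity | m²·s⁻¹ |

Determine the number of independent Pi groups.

There are 4 variables and 3 base dimensions (M, L, T).
The dimension matrix has rank 3.
Independent dimensionless groups: 4 − 3 = 1.

1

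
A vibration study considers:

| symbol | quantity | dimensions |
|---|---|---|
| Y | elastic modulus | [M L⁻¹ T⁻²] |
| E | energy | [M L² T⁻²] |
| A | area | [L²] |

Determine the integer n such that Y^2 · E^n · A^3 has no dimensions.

-2

Balance the M exponent: (1)·n from E, plus 2·(1) + 3·(0) = 2 from the rest, must sum to zero.
n + 2 = 0, so n = -2.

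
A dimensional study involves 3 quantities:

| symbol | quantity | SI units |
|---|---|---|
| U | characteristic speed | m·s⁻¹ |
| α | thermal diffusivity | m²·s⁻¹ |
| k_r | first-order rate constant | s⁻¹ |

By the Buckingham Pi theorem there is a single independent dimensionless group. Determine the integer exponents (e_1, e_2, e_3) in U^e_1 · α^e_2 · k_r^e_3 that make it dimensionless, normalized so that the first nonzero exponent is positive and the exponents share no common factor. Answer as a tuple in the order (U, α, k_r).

L: e_1·(1) + e_2·(2) + e_3·(0) = 0
T: e_1·(-1) + e_2·(-1) + e_3·(-1) = 0
Solving this homogeneous linear system for the smallest-integer solution (first nonzero entry positive) gives (2, -1, -1).

(2, -1, -1)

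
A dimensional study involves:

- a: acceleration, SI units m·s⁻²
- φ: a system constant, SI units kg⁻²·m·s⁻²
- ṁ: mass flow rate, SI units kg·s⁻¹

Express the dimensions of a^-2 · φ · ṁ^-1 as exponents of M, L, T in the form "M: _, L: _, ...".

Collect each base-dimension exponent across the product:
  M: −2·(0) + (-2) − (1) = -3
  L: −2·(1) + (1) − (0) = -1
  T: −2·(-2) + (-2) − (-1) = 3
So the dimensions are [M⁻³ L⁻¹ T³].

M: -3, L: -1, T: 3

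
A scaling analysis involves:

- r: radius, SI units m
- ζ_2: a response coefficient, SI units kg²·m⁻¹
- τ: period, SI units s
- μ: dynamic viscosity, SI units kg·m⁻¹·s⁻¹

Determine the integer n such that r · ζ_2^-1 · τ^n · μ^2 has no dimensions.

2

Balance the T exponent: (1)·n from τ, plus (0) − (0) + 2·(-1) = -2 from the rest, must sum to zero.
n − 2 = 0, so n = 2.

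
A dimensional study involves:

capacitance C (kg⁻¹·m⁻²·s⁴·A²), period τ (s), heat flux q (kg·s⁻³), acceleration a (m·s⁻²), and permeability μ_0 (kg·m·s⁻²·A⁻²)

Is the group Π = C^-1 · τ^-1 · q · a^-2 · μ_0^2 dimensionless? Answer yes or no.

Sum the exponent of each base dimension across the product:
  M: −[C]_M − [τ]_M + [q]_M − 2·[a]_M + 2·[μ_0]_M = −(-1) − (0) + (1) − 2·(0) + 2·(1) = 4
  L: −[C]_L − [τ]_L + [q]_L − 2·[a]_L + 2·[μ_0]_L = −(-2) − (0) + (0) − 2·(1) + 2·(1) = 2
  T: −[C]_T − [τ]_T + [q]_T − 2·[a]_T + 2·[μ_0]_T = −(4) − (1) + (-3) − 2·(-2) + 2·(-2) = -8
  I: −[C]_I − [τ]_I + [q]_I − 2·[a]_I + 2·[μ_0]_I = −(2) − (0) + (0) − 2·(0) + 2·(-2) = -6
Net dimensions [M⁴ L² T⁻⁸ I⁻⁶] ≠ [1] — not dimensionless.

no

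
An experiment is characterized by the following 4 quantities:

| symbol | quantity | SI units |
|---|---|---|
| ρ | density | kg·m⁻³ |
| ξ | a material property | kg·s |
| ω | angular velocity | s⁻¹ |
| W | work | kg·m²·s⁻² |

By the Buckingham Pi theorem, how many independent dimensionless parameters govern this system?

1

There are 4 variables and 3 base dimensions (M, L, T).
The dimension matrix has rank 3.
Independent dimensionless groups: 4 − 3 = 1.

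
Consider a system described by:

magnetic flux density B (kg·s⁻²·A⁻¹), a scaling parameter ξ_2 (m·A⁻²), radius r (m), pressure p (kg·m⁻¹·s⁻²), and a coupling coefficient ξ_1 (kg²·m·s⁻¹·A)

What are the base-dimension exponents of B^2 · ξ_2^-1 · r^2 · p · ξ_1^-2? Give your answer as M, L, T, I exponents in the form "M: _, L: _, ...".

Collect each base-dimension exponent across the product:
  M: 2·(1) − (0) + 2·(0) + (1) − 2·(2) = -1
  L: 2·(0) − (1) + 2·(1) + (-1) − 2·(1) = -2
  T: 2·(-2) − (0) + 2·(0) + (-2) − 2·(-1) = -4
  I: 2·(-1) − (-2) + 2·(0) + (0) − 2·(1) = -2
So the dimensions are [M⁻¹ L⁻² T⁻⁴ I⁻²].

M: -1, L: -2, T: -4, I: -2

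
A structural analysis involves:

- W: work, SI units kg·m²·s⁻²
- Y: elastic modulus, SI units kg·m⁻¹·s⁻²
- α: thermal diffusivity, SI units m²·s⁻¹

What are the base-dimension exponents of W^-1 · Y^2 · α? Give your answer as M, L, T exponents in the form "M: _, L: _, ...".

M: 1, L: -2, T: -3

Collect each base-dimension exponent across the product:
  M: −(1) + 2·(1) + (0) = 1
  L: −(2) + 2·(-1) + (2) = -2
  T: −(-2) + 2·(-2) + (-1) = -3
So the dimensions are [M L⁻² T⁻³].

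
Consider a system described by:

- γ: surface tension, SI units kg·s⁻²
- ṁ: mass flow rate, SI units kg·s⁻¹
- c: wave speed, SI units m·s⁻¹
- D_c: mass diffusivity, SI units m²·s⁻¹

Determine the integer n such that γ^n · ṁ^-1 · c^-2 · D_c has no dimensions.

1

Balance the M exponent: (1)·n from γ, plus −(1) − 2·(0) + (0) = -1 from the rest, must sum to zero.
n − 1 = 0, so n = 1.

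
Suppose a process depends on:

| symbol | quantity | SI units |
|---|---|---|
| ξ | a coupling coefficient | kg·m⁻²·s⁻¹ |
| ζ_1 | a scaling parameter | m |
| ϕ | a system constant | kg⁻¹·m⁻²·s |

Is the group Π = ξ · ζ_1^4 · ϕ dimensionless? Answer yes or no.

Sum the exponent of each base dimension across the product:
  M: [ξ]_M + 4·[ζ_1]_M + [ϕ]_M = (1) + 4·(0) + (-1) = 0
  L: [ξ]_L + 4·[ζ_1]_L + [ϕ]_L = (-2) + 4·(1) + (-2) = 0
  T: [ξ]_T + 4·[ζ_1]_T + [ϕ]_T = (-1) + 4·(0) + (1) = 0
All base exponents vanish — dimensionless.

yes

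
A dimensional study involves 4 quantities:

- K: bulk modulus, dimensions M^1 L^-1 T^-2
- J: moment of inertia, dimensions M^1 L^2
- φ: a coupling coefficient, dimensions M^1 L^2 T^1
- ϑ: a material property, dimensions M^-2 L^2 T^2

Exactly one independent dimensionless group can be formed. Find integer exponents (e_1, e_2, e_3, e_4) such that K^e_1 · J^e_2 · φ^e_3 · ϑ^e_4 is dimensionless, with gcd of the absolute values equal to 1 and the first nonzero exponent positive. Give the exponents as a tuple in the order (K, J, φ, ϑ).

(2, -2, 2, 1)

M: e_1·(1) + e_2·(1) + e_3·(1) + e_4·(-2) = 0
L: e_1·(-1) + e_2·(2) + e_3·(2) + e_4·(2) = 0
T: e_1·(-2) + e_2·(0) + e_3·(1) + e_4·(2) = 0
Solving this homogeneous linear system for the smallest-integer solution (first nonzero entry positive) gives (2, -2, 2, 1).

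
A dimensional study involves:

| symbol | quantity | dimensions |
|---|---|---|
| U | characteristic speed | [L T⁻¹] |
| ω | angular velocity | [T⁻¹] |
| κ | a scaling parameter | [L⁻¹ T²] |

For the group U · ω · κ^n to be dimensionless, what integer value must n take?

Balance the L exponent: (-1)·n from κ, plus (1) + (0) = 1 from the rest, must sum to zero.
−n + 1 = 0, so n = 1.

1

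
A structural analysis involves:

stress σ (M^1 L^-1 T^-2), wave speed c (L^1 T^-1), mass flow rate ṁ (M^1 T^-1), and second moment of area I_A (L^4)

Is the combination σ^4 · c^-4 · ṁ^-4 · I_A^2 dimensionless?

yes

Sum the exponent of each base dimension across the product:
  M: 4·[σ]_M − 4·[c]_M − 4·[ṁ]_M + 2·[I_A]_M = 4·(1) − 4·(0) − 4·(1) + 2·(0) = 0
  L: 4·[σ]_L − 4·[c]_L − 4·[ṁ]_L + 2·[I_A]_L = 4·(-1) − 4·(1) − 4·(0) + 2·(4) = 0
  T: 4·[σ]_T − 4·[c]_T − 4·[ṁ]_T + 2·[I_A]_T = 4·(-2) − 4·(-1) − 4·(-1) + 2·(0) = 0
  Θ: 4·[σ]_Θ − 4·[c]_Θ − 4·[ṁ]_Θ + 2·[I_A]_Θ = 4·(0) − 4·(0) − 4·(0) + 2·(0) = 0
All base exponents vanish — dimensionless.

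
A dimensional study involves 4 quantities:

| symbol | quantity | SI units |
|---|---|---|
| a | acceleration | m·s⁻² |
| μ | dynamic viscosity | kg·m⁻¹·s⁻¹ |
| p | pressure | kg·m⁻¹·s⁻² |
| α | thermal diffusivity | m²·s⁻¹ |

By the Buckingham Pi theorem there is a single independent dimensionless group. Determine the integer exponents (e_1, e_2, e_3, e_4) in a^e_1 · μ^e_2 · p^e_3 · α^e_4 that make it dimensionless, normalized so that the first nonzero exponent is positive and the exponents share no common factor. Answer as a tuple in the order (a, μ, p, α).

M: e_1·(0) + e_2·(1) + e_3·(1) + e_4·(0) = 0
L: e_1·(1) + e_2·(-1) + e_3·(-1) + e_4·(2) = 0
T: e_1·(-2) + e_2·(-1) + e_3·(-2) + e_4·(-1) = 0
Solving this homogeneous linear system for the smallest-integer solution (first nonzero entry positive) gives (2, 3, -3, -1).

(2, 3, -3, -1)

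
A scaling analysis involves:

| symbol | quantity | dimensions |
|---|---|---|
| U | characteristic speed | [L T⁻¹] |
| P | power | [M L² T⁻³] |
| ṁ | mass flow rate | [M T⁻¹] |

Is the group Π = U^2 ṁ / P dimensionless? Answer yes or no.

Sum the exponent of each base dimension across the product:
  M: 2·[U]_M − [P]_M + [ṁ]_M = 2·(0) − (1) + (1) = 0
  L: 2·[U]_L − [P]_L + [ṁ]_L = 2·(1) − (2) + (0) = 0
  T: 2·[U]_T − [P]_T + [ṁ]_T = 2·(-1) − (-3) + (-1) = 0
  Θ: 2·[U]_Θ − [P]_Θ + [ṁ]_Θ = 2·(0) − (0) + (0) = 0
All base exponents vanish — dimensionless.

yes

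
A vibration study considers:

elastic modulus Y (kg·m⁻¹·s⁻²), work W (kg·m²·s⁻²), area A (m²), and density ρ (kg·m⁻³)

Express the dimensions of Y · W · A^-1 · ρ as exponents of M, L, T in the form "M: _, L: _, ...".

Collect each base-dimension exponent across the product:
  M: (1) + (1) − (0) + (1) = 3
  L: (-1) + (2) − (2) + (-3) = -4
  T: (-2) + (-2) − (0) + (0) = -4
So the dimensions are [M³ L⁻⁴ T⁻⁴].

M: 3, L: -4, T: -4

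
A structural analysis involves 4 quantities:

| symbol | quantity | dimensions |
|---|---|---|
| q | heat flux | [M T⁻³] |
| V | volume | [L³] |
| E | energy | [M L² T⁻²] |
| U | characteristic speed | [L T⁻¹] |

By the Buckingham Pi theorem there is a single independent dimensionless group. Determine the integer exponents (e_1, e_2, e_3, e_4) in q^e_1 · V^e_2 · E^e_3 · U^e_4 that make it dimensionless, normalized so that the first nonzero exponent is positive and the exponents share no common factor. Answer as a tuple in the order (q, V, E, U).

M: e_1·(1) + e_2·(0) + e_3·(1) + e_4·(0) = 0
L: e_1·(0) + e_2·(3) + e_3·(2) + e_4·(1) = 0
T: e_1·(-3) + e_2·(0) + e_3·(-2) + e_4·(-1) = 0
Solving this homogeneous linear system for the smallest-integer solution (first nonzero entry positive) gives (1, 1, -1, -1).

(1, 1, -1, -1)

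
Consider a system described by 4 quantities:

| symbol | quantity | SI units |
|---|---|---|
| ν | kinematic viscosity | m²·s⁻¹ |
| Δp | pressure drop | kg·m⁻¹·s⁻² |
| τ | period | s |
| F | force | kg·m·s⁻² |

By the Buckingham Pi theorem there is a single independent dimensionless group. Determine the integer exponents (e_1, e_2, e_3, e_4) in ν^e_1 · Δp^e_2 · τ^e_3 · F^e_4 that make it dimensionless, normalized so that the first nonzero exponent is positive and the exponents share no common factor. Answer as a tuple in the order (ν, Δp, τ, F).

M: e_1·(0) + e_2·(1) + e_3·(0) + e_4·(1) = 0
L: e_1·(2) + e_2·(-1) + e_3·(0) + e_4·(1) = 0
T: e_1·(-1) + e_2·(-2) + e_3·(1) + e_4·(-2) = 0
Solving this homogeneous linear system for the smallest-integer solution (first nonzero entry positive) gives (1, 1, 1, -1).

(1, 1, 1, -1)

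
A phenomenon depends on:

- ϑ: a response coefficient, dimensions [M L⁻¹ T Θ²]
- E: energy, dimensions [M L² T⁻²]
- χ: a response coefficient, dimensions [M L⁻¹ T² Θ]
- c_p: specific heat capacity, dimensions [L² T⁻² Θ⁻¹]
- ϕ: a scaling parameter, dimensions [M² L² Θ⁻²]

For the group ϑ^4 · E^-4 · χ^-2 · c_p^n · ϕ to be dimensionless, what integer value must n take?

Balance the L exponent: (2)·n from c_p, plus 4·(-1) − 4·(2) − 2·(-1) + (2) = -8 from the rest, must sum to zero.
2n − 8 = 0, so n = 4.

4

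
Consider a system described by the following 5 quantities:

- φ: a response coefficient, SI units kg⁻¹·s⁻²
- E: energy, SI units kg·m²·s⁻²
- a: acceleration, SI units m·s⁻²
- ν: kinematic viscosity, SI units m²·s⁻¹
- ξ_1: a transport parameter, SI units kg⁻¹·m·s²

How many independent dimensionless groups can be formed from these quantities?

There are 5 variables and 3 base dimensions (M, L, T).
The dimension matrix has rank 3.
Independent dimensionless groups: 5 − 3 = 2.

2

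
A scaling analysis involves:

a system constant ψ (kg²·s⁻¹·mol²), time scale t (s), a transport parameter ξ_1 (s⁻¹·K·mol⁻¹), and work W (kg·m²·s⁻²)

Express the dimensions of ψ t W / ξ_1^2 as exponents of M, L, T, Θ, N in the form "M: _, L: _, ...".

M: 3, L: 2, T: 0, Θ: -2, N: 4

Collect each base-dimension exponent across the product:
  M: (2) + (0) − 2·(0) + (1) = 3
  L: (0) + (0) − 2·(0) + (2) = 2
  T: (-1) + (1) − 2·(-1) + (-2) = 0
  Θ: (0) + (0) − 2·(1) + (0) = -2
  N: (2) + (0) − 2·(-1) + (0) = 4
So the dimensions are [M³ L² Θ⁻² N⁴].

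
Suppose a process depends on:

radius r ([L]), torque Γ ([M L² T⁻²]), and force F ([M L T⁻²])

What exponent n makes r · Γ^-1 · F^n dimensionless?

1

Balance the M exponent: (1)·n from F, plus (0) − (1) = -1 from the rest, must sum to zero.
n − 1 = 0, so n = 1.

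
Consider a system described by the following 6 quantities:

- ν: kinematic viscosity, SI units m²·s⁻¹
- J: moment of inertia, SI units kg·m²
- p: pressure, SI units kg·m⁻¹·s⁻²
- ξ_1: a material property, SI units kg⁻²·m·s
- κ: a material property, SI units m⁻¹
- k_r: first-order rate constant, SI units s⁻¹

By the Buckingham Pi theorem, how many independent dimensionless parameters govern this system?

3

There are 6 variables and 3 base dimensions (M, L, T).
The dimension matrix has rank 3.
Independent dimensionless groups: 6 − 3 = 3.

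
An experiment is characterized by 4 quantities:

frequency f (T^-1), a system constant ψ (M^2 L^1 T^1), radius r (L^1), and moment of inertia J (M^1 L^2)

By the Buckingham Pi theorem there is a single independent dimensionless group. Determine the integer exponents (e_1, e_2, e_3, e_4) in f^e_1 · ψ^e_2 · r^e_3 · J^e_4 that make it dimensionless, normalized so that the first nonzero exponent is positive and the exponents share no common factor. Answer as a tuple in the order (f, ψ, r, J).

(1, 1, 3, -2)

M: e_1·(0) + e_2·(2) + e_3·(0) + e_4·(1) = 0
L: e_1·(0) + e_2·(1) + e_3·(1) + e_4·(2) = 0
T: e_1·(-1) + e_2·(1) + e_3·(0) + e_4·(0) = 0
Solving this homogeneous linear system for the smallest-integer solution (first nonzero entry positive) gives (1, 1, 3, -2).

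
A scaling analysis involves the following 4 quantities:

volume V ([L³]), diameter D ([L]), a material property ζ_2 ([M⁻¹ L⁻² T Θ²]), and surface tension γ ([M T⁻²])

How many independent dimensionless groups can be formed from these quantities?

1

There are 4 variables and 4 base dimensions (M, L, T, Θ).
The dimension matrix has rank 3 (less than 4: the dimension vectors are linearly dependent).
Independent dimensionless groups: 4 − 3 = 1.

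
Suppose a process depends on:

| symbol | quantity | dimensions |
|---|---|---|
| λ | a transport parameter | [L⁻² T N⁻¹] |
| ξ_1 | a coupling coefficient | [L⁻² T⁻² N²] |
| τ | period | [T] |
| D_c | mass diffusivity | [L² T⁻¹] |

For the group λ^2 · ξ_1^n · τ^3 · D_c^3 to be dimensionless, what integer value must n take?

1

Balance the L exponent: (-2)·n from ξ_1, plus 2·(-2) + 3·(0) + 3·(2) = 2 from the rest, must sum to zero.
-2n + 2 = 0, so n = 1.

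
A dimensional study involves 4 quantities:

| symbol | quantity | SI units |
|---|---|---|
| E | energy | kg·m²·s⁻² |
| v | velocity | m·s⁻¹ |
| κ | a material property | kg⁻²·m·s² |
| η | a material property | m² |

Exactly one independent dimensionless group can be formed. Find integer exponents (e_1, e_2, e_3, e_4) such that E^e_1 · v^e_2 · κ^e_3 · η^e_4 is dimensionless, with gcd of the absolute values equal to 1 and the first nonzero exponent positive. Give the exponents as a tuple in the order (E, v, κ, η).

M: e_1·(1) + e_2·(0) + e_3·(-2) + e_4·(0) = 0
L: e_1·(2) + e_2·(1) + e_3·(1) + e_4·(2) = 0
T: e_1·(-2) + e_2·(-1) + e_3·(2) + e_4·(0) = 0
Solving this homogeneous linear system for the smallest-integer solution (first nonzero entry positive) gives (4, -4, 2, -3).

(4, -4, 2, -3)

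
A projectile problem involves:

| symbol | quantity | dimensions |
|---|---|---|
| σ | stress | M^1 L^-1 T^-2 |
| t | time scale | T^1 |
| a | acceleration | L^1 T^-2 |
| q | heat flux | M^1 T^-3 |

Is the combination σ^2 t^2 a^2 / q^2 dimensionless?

Sum the exponent of each base dimension across the product:
  M: 2·[σ]_M + 2·[t]_M + 2·[a]_M − 2·[q]_M = 2·(1) + 2·(0) + 2·(0) − 2·(1) = 0
  L: 2·[σ]_L + 2·[t]_L + 2·[a]_L − 2·[q]_L = 2·(-1) + 2·(0) + 2·(1) − 2·(0) = 0
  T: 2·[σ]_T + 2·[t]_T + 2·[a]_T − 2·[q]_T = 2·(-2) + 2·(1) + 2·(-2) − 2·(-3) = 0
All base exponents vanish — dimensionless.

yes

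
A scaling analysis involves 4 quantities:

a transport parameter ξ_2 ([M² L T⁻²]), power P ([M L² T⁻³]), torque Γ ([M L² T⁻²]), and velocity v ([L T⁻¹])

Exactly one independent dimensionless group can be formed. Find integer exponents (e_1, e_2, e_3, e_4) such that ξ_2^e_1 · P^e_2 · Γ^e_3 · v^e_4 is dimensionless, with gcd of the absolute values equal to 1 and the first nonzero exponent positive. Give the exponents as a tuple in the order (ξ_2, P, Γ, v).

(1, -1, -1, 3)

M: e_1·(2) + e_2·(1) + e_3·(1) + e_4·(0) = 0
L: e_1·(1) + e_2·(2) + e_3·(2) + e_4·(1) = 0
T: e_1·(-2) + e_2·(-3) + e_3·(-2) + e_4·(-1) = 0
Solving this homogeneous linear system for the smallest-integer solution (first nonzero entry positive) gives (1, -1, -1, 3).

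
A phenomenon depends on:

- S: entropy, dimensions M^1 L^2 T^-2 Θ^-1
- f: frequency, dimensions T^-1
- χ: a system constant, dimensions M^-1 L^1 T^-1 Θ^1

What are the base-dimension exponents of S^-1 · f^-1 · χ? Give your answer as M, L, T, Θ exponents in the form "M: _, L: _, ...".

M: -2, L: -1, T: 2, Θ: 2

Collect each base-dimension exponent across the product:
  M: −(1) − (0) + (-1) = -2
  L: −(2) − (0) + (1) = -1
  T: −(-2) − (-1) + (-1) = 2
  Θ: −(-1) − (0) + (1) = 2
So the dimensions are [M⁻² L⁻¹ T² Θ²].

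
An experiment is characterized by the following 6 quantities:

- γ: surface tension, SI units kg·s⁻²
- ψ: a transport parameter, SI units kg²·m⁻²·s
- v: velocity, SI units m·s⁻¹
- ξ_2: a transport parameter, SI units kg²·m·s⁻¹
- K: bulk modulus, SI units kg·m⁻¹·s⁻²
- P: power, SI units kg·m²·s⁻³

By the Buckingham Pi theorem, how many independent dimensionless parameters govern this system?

3

There are 6 variables and 3 base dimensions (M, L, T).
The dimension matrix has rank 3.
Independent dimensionless groups: 6 − 3 = 3.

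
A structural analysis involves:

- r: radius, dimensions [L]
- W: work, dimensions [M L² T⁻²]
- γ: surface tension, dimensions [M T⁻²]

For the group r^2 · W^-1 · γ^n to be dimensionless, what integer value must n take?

1

Balance the M exponent: (1)·n from γ, plus 2·(0) − (1) = -1 from the rest, must sum to zero.
n − 1 = 0, so n = 1.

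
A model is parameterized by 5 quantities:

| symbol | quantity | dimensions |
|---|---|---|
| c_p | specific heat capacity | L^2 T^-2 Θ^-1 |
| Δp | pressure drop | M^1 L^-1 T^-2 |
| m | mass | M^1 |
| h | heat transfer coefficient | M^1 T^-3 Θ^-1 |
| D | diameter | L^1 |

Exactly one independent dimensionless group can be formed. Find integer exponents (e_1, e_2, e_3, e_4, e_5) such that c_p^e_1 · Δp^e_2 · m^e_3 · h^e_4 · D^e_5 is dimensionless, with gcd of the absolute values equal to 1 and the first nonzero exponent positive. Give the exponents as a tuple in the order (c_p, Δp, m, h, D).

M: e_1·(0) + e_2·(1) + e_3·(1) + e_4·(1) + e_5·(0) = 0
L: e_1·(2) + e_2·(-1) + e_3·(0) + e_4·(0) + e_5·(1) = 0
T: e_1·(-2) + e_2·(-2) + e_3·(0) + e_4·(-3) + e_5·(0) = 0
Θ: e_1·(-1) + e_2·(0) + e_3·(0) + e_4·(-1) + e_5·(0) = 0
Solving this homogeneous linear system for the smallest-integer solution (first nonzero entry positive) gives (2, 1, 1, -2, -3).

(2, 1, 1, -2, -3)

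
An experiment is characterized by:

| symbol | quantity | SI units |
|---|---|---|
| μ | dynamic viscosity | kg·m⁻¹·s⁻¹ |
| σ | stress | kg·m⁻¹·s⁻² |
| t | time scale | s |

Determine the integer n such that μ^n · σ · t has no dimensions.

-1

Balance the M exponent: (1)·n from μ, plus (1) + (0) = 1 from the rest, must sum to zero.
n + 1 = 0, so n = -1.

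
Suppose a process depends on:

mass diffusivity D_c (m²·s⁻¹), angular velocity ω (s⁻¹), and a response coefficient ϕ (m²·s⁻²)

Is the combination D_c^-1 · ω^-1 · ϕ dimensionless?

Sum the exponent of each base dimension across the product:
  L: −[D_c]_L − [ω]_L + [ϕ]_L = −(2) − (0) + (2) = 0
  T: −[D_c]_T − [ω]_T + [ϕ]_T = −(-1) − (-1) + (-2) = 0
All base exponents vanish — dimensionless.

yes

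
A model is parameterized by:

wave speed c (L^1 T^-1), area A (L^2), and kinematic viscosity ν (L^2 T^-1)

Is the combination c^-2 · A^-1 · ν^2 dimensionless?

Sum the exponent of each base dimension across the product:
  M: −2·[c]_M − [A]_M + 2·[ν]_M = −2·(0) − (0) + 2·(0) = 0
  L: −2·[c]_L − [A]_L + 2·[ν]_L = −2·(1) − (2) + 2·(2) = 0
  T: −2·[c]_T − [A]_T + 2·[ν]_T = −2·(-1) − (0) + 2·(-1) = 0
All base exponents vanish — dimensionless.

yes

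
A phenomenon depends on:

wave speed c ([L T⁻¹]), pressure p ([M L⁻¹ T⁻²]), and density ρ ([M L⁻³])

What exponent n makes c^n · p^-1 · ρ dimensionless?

2

Balance the L exponent: (1)·n from c, plus −(-1) + (-3) = -2 from the rest, must sum to zero.
n − 2 = 0, so n = 2.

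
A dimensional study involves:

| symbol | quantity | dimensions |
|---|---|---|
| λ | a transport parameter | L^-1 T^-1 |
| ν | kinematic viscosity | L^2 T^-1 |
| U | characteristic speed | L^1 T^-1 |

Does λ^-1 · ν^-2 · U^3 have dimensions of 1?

Sum the exponent of each base dimension across the product:
  M: −[λ]_M − 2·[ν]_M + 3·[U]_M = −(0) − 2·(0) + 3·(0) = 0
  L: −[λ]_L − 2·[ν]_L + 3·[U]_L = −(-1) − 2·(2) + 3·(1) = 0
  T: −[λ]_T − 2·[ν]_T + 3·[U]_T = −(-1) − 2·(-1) + 3·(-1) = 0
  I: −[λ]_I − 2·[ν]_I + 3·[U]_I = −(0) − 2·(0) + 3·(0) = 0
All base exponents vanish — dimensionless.

yes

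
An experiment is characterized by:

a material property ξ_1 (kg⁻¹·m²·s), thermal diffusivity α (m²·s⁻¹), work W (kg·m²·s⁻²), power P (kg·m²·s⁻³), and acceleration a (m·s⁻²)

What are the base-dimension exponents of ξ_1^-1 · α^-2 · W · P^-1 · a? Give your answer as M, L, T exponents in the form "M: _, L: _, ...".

Collect each base-dimension exponent across the product:
  M: −(-1) − 2·(0) + (1) − (1) + (0) = 1
  L: −(2) − 2·(2) + (2) − (2) + (1) = -5
  T: −(1) − 2·(-1) + (-2) − (-3) + (-2) = 0
So the dimensions are [M L⁻⁵].

M: 1, L: -5, T: 0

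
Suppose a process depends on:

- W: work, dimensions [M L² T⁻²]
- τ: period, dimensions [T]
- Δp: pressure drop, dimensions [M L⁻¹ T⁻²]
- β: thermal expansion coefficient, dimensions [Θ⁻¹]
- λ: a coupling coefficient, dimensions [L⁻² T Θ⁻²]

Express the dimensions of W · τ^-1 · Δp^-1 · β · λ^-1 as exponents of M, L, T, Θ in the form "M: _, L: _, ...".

M: 0, L: 5, T: -2, Θ: 1

Collect each base-dimension exponent across the product:
  M: (1) − (0) − (1) + (0) − (0) = 0
  L: (2) − (0) − (-1) + (0) − (-2) = 5
  T: (-2) − (1) − (-2) + (0) − (1) = -2
  Θ: (0) − (0) − (0) + (-1) − (-2) = 1
So the dimensions are [L⁵ T⁻² Θ].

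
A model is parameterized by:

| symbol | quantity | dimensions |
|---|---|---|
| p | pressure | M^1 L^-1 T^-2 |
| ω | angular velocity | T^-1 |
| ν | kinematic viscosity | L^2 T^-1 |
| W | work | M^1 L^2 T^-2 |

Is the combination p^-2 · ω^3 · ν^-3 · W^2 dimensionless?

Sum the exponent of each base dimension across the product:
  M: −2·[p]_M + 3·[ω]_M − 3·[ν]_M + 2·[W]_M = −2·(1) + 3·(0) − 3·(0) + 2·(1) = 0
  L: −2·[p]_L + 3·[ω]_L − 3·[ν]_L + 2·[W]_L = −2·(-1) + 3·(0) − 3·(2) + 2·(2) = 0
  T: −2·[p]_T + 3·[ω]_T − 3·[ν]_T + 2·[W]_T = −2·(-2) + 3·(-1) − 3·(-1) + 2·(-2) = 0
All base exponents vanish — dimensionless.

yes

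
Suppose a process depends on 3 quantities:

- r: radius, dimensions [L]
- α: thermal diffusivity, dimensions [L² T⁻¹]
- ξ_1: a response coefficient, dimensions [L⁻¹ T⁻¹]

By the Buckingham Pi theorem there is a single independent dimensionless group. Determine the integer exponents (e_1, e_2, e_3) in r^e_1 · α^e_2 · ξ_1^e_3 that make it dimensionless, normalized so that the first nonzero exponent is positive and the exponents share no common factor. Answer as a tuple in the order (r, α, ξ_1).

(3, -1, 1)

L: e_1·(1) + e_2·(2) + e_3·(-1) = 0
T: e_1·(0) + e_2·(-1) + e_3·(-1) = 0
Solving this homogeneous linear system for the smallest-integer solution (first nonzero entry positive) gives (3, -1, 1).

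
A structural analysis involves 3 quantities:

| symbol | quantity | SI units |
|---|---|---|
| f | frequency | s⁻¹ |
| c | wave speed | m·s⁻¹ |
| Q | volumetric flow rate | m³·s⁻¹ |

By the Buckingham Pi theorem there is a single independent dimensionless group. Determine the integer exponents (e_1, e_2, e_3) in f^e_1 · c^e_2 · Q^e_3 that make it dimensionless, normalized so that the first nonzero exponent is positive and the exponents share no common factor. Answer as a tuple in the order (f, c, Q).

L: e_1·(0) + e_2·(1) + e_3·(3) = 0
T: e_1·(-1) + e_2·(-1) + e_3·(-1) = 0
Solving this homogeneous linear system for the smallest-integer solution (first nonzero entry positive) gives (2, -3, 1).

(2, -3, 1)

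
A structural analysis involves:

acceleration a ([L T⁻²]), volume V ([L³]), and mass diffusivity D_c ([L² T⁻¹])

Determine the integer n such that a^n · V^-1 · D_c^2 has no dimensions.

Balance the L exponent: (1)·n from a, plus −(3) + 2·(2) = 1 from the rest, must sum to zero.
n + 1 = 0, so n = -1.

-1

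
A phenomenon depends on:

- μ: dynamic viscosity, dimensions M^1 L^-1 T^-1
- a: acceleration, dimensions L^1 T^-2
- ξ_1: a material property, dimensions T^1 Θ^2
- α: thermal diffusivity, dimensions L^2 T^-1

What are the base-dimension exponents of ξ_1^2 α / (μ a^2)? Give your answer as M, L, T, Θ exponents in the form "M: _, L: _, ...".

Collect each base-dimension exponent across the product:
  M: −(1) − 2·(0) + 2·(0) + (0) = -1
  L: −(-1) − 2·(1) + 2·(0) + (2) = 1
  T: −(-1) − 2·(-2) + 2·(1) + (-1) = 6
  Θ: −(0) − 2·(0) + 2·(2) + (0) = 4
So the dimensions are [M⁻¹ L T⁶ Θ⁴].

M: -1, L: 1, T: 6, Θ: 4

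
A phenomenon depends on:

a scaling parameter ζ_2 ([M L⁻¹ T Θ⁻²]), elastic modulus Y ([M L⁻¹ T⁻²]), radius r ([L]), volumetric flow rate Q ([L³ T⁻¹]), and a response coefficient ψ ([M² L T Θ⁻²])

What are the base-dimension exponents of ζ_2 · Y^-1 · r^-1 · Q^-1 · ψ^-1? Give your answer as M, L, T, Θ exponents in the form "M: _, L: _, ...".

M: -2, L: -5, T: 3, Θ: 0

Collect each base-dimension exponent across the product:
  M: (1) − (1) − (0) − (0) − (2) = -2
  L: (-1) − (-1) − (1) − (3) − (1) = -5
  T: (1) − (-2) − (0) − (-1) − (1) = 3
  Θ: (-2) − (0) − (0) − (0) − (-2) = 0
So the dimensions are [M⁻² L⁻⁵ T³].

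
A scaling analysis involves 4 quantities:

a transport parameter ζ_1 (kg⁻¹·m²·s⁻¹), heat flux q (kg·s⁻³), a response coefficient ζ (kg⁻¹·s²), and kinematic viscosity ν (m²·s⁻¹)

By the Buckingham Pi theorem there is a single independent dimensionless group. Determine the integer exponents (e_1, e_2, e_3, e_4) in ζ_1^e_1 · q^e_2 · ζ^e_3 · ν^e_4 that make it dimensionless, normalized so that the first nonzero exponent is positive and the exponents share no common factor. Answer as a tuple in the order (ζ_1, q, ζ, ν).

(1, -2, -3, -1)

M: e_1·(-1) + e_2·(1) + e_3·(-1) + e_4·(0) = 0
L: e_1·(2) + e_2·(0) + e_3·(0) + e_4·(2) = 0
T: e_1·(-1) + e_2·(-3) + e_3·(2) + e_4·(-1) = 0
Solving this homogeneous linear system for the smallest-integer solution (first nonzero entry positive) gives (1, -2, -3, -1).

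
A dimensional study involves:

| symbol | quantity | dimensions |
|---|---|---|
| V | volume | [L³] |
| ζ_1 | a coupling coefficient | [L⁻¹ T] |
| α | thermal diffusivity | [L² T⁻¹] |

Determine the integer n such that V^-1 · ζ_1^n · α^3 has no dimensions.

3

Balance the L exponent: (-1)·n from ζ_1, plus −(3) + 3·(2) = 3 from the rest, must sum to zero.
−n + 3 = 0, so n = 3.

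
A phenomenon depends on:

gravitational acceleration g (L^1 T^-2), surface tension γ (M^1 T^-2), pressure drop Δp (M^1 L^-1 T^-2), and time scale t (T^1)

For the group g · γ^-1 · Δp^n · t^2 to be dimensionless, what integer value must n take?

Balance the M exponent: (1)·n from Δp, plus (0) − (1) + 2·(0) = -1 from the rest, must sum to zero.
n − 1 = 0, so n = 1.

1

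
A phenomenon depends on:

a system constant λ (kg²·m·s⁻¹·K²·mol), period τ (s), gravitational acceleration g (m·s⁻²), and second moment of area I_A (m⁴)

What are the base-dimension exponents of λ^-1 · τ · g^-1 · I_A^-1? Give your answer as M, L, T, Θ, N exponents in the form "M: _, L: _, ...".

M: -2, L: -6, T: 4, Θ: -2, N: -1

Collect each base-dimension exponent across the product:
  M: −(2) + (0) − (0) − (0) = -2
  L: −(1) + (0) − (1) − (4) = -6
  T: −(-1) + (1) − (-2) − (0) = 4
  Θ: −(2) + (0) − (0) − (0) = -2
  N: −(1) + (0) − (0) − (0) = -1
So the dimensions are [M⁻² L⁻⁶ T⁴ Θ⁻² N⁻¹].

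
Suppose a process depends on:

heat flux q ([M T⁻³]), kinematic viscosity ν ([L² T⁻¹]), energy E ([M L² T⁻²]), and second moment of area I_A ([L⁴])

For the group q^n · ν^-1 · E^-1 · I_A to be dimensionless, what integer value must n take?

Balance the M exponent: (1)·n from q, plus −(0) − (1) + (0) = -1 from the rest, must sum to zero.
n − 1 = 0, so n = 1.

1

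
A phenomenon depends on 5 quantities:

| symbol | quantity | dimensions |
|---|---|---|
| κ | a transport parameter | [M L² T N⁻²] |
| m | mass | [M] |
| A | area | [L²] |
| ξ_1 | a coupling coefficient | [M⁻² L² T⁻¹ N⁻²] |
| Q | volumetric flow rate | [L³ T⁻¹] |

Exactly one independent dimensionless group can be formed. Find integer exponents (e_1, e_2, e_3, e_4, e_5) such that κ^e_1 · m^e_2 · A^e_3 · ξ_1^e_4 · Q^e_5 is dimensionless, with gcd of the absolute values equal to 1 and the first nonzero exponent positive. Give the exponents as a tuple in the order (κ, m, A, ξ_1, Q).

(1, -3, -3, -1, 2)

M: e_1·(1) + e_2·(1) + e_3·(0) + e_4·(-2) + e_5·(0) = 0
L: e_1·(2) + e_2·(0) + e_3·(2) + e_4·(2) + e_5·(3) = 0
T: e_1·(1) + e_2·(0) + e_3·(0) + e_4·(-1) + e_5·(-1) = 0
N: e_1·(-2) + e_2·(0) + e_3·(0) + e_4·(-2) + e_5·(0) = 0
Solving this homogeneous linear system for the smallest-integer solution (first nonzero entry positive) gives (1, -3, -3, -1, 2).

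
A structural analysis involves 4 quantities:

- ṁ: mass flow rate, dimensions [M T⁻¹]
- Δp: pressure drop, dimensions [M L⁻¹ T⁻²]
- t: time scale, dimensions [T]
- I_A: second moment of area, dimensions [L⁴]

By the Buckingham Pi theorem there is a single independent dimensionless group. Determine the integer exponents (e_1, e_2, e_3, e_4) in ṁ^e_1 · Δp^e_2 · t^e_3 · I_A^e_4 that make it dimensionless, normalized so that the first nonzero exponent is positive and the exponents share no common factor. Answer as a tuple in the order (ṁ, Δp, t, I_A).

(4, -4, -4, -1)

M: e_1·(1) + e_2·(1) + e_3·(0) + e_4·(0) = 0
L: e_1·(0) + e_2·(-1) + e_3·(0) + e_4·(4) = 0
T: e_1·(-1) + e_2·(-2) + e_3·(1) + e_4·(0) = 0
Solving this homogeneous linear system for the smallest-integer solution (first nonzero entry positive) gives (4, -4, -4, -1).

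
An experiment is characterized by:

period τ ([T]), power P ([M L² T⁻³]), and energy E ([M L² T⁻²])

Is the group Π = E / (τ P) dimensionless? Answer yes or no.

Sum the exponent of each base dimension across the product:
  M: −[τ]_M − [P]_M + [E]_M = −(0) − (1) + (1) = 0
  L: −[τ]_L − [P]_L + [E]_L = −(0) − (2) + (2) = 0
  T: −[τ]_T − [P]_T + [E]_T = −(1) − (-3) + (-2) = 0
All base exponents vanish — dimensionless.

yes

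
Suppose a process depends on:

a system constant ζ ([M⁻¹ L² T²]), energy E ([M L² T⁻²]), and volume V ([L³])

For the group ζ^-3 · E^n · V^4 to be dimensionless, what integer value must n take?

-3

Balance the M exponent: (1)·n from E, plus −3·(-1) + 4·(0) = 3 from the rest, must sum to zero.
n + 3 = 0, so n = -3.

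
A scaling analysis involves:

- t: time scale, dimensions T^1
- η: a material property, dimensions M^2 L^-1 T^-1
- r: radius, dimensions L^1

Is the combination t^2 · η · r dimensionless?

no

Sum the exponent of each base dimension across the product:
  M: 2·[t]_M + [η]_M + [r]_M = 2·(0) + (2) + (0) = 2
  L: 2·[t]_L + [η]_L + [r]_L = 2·(0) + (-1) + (1) = 0
  T: 2·[t]_T + [η]_T + [r]_T = 2·(1) + (-1) + (0) = 1
Net dimensions [M² T] ≠ [1] — not dimensionless.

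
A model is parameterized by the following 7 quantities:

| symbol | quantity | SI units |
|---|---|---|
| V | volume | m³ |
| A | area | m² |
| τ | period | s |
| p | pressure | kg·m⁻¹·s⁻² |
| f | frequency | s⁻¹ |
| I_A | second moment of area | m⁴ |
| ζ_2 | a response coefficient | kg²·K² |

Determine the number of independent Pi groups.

3

There are 7 variables and 4 base dimensions (M, L, T, Θ).
The dimension matrix has rank 4.
Independent dimensionless groups: 7 − 4 = 3.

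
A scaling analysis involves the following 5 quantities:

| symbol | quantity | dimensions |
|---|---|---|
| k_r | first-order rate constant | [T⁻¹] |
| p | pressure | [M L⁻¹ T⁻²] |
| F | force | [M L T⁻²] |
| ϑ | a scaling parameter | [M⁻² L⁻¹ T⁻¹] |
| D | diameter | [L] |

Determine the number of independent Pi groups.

There are 5 variables and 3 base dimensions (M, L, T).
The dimension matrix has rank 3.
Independent dimensionless groups: 5 − 3 = 2.

2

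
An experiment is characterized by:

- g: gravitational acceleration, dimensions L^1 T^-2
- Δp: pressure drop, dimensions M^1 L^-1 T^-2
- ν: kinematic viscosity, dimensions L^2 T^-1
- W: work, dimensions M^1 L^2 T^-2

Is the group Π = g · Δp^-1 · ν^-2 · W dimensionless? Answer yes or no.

Sum the exponent of each base dimension across the product:
  M: [g]_M − [Δp]_M − 2·[ν]_M + [W]_M = (0) − (1) − 2·(0) + (1) = 0
  L: [g]_L − [Δp]_L − 2·[ν]_L + [W]_L = (1) − (-1) − 2·(2) + (2) = 0
  T: [g]_T − [Δp]_T − 2·[ν]_T + [W]_T = (-2) − (-2) − 2·(-1) + (-2) = 0
  I: [g]_I − [Δp]_I − 2·[ν]_I + [W]_I = (0) − (0) − 2·(0) + (0) = 0
All base exponents vanish — dimensionless.

yes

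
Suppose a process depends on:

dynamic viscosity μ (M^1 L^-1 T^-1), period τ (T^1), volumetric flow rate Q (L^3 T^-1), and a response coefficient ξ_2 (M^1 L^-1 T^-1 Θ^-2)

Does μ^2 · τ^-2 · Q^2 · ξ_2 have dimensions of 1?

Sum the exponent of each base dimension across the product:
  M: 2·[μ]_M − 2·[τ]_M + 2·[Q]_M + [ξ_2]_M = 2·(1) − 2·(0) + 2·(0) + (1) = 3
  L: 2·[μ]_L − 2·[τ]_L + 2·[Q]_L + [ξ_2]_L = 2·(-1) − 2·(0) + 2·(3) + (-1) = 3
  T: 2·[μ]_T − 2·[τ]_T + 2·[Q]_T + [ξ_2]_T = 2·(-1) − 2·(1) + 2·(-1) + (-1) = -7
  Θ: 2·[μ]_Θ − 2·[τ]_Θ + 2·[Q]_Θ + [ξ_2]_Θ = 2·(0) − 2·(0) + 2·(0) + (-2) = -2
Net dimensions [M³ L³ T⁻⁷ Θ⁻²] ≠ [1] — not dimensionless.

no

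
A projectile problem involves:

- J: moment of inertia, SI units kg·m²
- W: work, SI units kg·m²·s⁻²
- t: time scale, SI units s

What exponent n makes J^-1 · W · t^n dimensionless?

Balance the T exponent: (1)·n from t, plus −(0) + (-2) = -2 from the rest, must sum to zero.
n − 2 = 0, so n = 2.

2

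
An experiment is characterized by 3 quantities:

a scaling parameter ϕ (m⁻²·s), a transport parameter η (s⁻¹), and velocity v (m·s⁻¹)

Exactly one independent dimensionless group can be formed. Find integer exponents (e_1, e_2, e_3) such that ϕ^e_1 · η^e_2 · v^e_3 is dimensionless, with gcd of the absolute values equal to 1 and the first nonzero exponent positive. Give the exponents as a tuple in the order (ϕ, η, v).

L: e_1·(-2) + e_2·(0) + e_3·(1) = 0
T: e_1·(1) + e_2·(-1) + e_3·(-1) = 0
Solving this homogeneous linear system for the smallest-integer solution (first nonzero entry positive) gives (1, -1, 2).

(1, -1, 2)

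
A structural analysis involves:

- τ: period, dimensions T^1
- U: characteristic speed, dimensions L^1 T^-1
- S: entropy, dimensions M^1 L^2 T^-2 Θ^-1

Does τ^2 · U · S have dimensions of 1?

no

Sum the exponent of each base dimension across the product:
  M: 2·[τ]_M + [U]_M + [S]_M = 2·(0) + (0) + (1) = 1
  L: 2·[τ]_L + [U]_L + [S]_L = 2·(0) + (1) + (2) = 3
  T: 2·[τ]_T + [U]_T + [S]_T = 2·(1) + (-1) + (-2) = -1
  Θ: 2·[τ]_Θ + [U]_Θ + [S]_Θ = 2·(0) + (0) + (-1) = -1
Net dimensions [M L³ T⁻¹ Θ⁻¹] ≠ [1] — not dimensionless.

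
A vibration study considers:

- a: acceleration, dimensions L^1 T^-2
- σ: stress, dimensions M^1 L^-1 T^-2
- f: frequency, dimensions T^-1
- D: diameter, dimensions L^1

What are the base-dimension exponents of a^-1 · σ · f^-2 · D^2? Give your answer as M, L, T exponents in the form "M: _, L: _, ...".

M: 1, L: 0, T: 2

Collect each base-dimension exponent across the product:
  M: −(0) + (1) − 2·(0) + 2·(0) = 1
  L: −(1) + (-1) − 2·(0) + 2·(1) = 0
  T: −(-2) + (-2) − 2·(-1) + 2·(0) = 2
So the dimensions are [M T²].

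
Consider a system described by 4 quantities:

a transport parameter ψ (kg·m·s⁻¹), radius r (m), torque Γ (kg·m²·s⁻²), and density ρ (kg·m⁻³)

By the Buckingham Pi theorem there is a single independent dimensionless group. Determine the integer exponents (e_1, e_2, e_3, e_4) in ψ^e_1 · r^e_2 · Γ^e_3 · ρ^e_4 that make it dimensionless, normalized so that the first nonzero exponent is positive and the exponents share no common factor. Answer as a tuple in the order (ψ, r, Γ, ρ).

M: e_1·(1) + e_2·(0) + e_3·(1) + e_4·(1) = 0
L: e_1·(1) + e_2·(1) + e_3·(2) + e_4·(-3) = 0
T: e_1·(-1) + e_2·(0) + e_3·(-2) + e_4·(0) = 0
Solving this homogeneous linear system for the smallest-integer solution (first nonzero entry positive) gives (2, -3, -1, -1).

(2, -3, -1, -1)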